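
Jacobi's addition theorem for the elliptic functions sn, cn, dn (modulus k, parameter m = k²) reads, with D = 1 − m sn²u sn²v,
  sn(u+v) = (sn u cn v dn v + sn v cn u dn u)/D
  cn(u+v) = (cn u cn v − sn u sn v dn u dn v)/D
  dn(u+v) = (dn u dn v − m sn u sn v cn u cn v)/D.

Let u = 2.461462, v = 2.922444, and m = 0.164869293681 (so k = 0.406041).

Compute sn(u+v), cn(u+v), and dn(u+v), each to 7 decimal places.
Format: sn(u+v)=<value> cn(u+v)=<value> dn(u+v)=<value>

sn(u+v)=-0.9131440 cn(u+v)=0.4076372 dn(u+v)=0.9287232

sn u = 0.7241892961884026, cn u = -0.6896012349801486, dn u = 0.9557898704156071
sn v = 0.3531630091051865, cn v = -0.9355618039444374, dn v = 0.9896650059057365
m = k² = 0.164869293681
D = 1 − m·sn²u·sn²v = 0.9892156394906368
sn(u+v) = (sn u·cn v·dn v + sn v·cn u·dn u)/D = -0.9032962788543903/0.9892156394906368 = -0.9131439524343876
cn(u+v) = (cn u·cn v − sn u·sn v·dn u·dn v)/D = 0.4032411363200449/0.9892156394906368 = 0.4076372433089314
dn(u+v) = (dn u·dn v − m·sn u·sn v·cn u·cn v)/D = 0.918707484922044/0.9892156394906368 = 0.9287231704050913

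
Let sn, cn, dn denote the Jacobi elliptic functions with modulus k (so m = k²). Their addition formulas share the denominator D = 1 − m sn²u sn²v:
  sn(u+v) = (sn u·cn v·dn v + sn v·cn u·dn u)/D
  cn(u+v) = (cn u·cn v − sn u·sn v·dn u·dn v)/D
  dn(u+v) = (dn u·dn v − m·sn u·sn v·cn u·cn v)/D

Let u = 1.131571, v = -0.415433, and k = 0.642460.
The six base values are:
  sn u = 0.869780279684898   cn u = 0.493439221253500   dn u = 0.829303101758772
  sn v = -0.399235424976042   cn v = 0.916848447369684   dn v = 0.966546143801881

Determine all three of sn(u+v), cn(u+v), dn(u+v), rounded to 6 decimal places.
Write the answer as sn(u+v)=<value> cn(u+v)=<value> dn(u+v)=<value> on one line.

sn(u+v)=0.639221 cn(u+v)=0.769023 dn(u+v)=0.911782

m = k² = 0.4127548516
D = 1 − m·sn²u·sn²v = 0.9502297937310742
sn(u+v) = (sn u·cn v·dn v + sn v·cn u·dn u)/D = 0.6074072988268709/0.9502297937310742 = 0.6392214839337842
cn(u+v) = (cn u·cn v − sn u·sn v·dn u·dn v)/D = 0.7307482700807742/0.9502297937310742 = 0.7690226878821527
dn(u+v) = (dn u·dn v − m·sn u·sn v·cn u·cn v)/D = 0.8664025559865457/0.9502297937310742 = 0.9117821412277749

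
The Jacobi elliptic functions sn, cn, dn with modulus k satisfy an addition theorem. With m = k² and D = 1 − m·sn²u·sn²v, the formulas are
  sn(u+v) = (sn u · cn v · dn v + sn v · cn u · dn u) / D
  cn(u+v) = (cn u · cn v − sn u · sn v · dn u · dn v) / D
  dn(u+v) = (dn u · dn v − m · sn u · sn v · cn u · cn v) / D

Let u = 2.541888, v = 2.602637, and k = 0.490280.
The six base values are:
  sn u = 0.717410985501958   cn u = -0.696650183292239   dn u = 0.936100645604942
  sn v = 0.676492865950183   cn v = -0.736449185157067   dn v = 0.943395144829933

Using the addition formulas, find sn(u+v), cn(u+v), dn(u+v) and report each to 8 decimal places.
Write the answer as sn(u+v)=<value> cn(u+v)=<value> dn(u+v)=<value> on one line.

m = k² = 0.2403744784
D = 1 − m·sn²u·sn²v = 0.9433824800011024
sn(u+v) = (sn u·cn v·dn v + sn v·cn u·dn u)/D = -0.9395947742386877/0.9433824800011024 = -0.9959849733880894
cn(u+v) = (cn u·cn v − sn u·sn v·dn u·dn v)/D = 0.08445213908705806/0.9433824800011024 = 0.08952057185433354
dn(u+v) = (dn u·dn v − m·sn u·sn v·cn u·cn v)/D = 0.8232610145863194/0.9433824800011024 = 0.8726693913007133

sn(u+v)=-0.99598497 cn(u+v)=0.08952057 dn(u+v)=0.87266939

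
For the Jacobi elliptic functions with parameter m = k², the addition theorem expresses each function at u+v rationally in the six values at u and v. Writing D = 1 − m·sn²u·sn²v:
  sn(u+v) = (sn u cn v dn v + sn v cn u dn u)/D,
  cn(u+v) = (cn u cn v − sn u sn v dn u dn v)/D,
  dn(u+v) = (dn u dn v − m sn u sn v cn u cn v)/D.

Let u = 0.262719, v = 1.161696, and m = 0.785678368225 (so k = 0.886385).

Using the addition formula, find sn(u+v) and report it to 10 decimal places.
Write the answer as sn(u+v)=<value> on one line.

sn u = 0.2574507209983359, cn u = 0.9662914292579837, dn u = 0.973614169614132
sn v = 0.8447505376172156, cn v = 0.5351602836491374, dn v = 0.6628251575631128
m = k² = 0.785678368225
D = 1 − m·sn²u·sn²v = 0.9628387790450039
sn(u+v) = (sn u·cn v·dn v + sn v·cn u·dn u)/D = 0.8860594327138449/0.9628387790450039 = 0.9202573182528928

sn(u+v)=0.9202573183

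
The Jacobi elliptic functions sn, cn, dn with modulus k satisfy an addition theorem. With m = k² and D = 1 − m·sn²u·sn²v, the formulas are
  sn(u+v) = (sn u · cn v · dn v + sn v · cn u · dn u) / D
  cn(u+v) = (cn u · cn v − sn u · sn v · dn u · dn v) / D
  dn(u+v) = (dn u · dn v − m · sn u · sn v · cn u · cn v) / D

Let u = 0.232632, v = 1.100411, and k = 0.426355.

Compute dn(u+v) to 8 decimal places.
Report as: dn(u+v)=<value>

sn u = 0.2301724306750687, cn u = 0.9731498610990656, dn u = 0.9951730950244769
sn v = 0.87662931189064, cn v = 0.4811663428941628, dn v = 0.9275273489198798
m = k² = 0.181778586025
D = 1 − m·sn²u·sn²v = 0.9925991550608373
dn(u+v) = (dn u·dn v − m·sn u·sn v·cn u·cn v)/D = 0.9058756487742704/0.9925991550608373 = 0.9126298810104754

dn(u+v)=0.91262988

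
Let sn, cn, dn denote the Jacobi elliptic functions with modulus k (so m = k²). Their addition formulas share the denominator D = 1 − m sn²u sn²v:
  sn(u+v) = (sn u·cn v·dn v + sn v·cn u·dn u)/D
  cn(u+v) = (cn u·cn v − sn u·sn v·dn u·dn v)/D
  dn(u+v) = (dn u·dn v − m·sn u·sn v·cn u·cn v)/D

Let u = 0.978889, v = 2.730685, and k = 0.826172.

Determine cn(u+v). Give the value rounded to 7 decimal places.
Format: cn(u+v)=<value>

cn(u+v)=-0.9269086

sn u = 0.778189078967986, cn u = 0.6280300608847937, dn u = 0.765934990449684
sn v = 0.9198369468760098, cn v = -0.3923008936541193, dn v = 0.6499891007532268
m = k² = 0.682560173584
D = 1 − m·sn²u·sn²v = 0.650269984505258
cn(u+v) = (cn u·cn v − sn u·sn v·dn u·dn v)/D = -0.602740869600799/0.650269984505258 = -0.9269086440447957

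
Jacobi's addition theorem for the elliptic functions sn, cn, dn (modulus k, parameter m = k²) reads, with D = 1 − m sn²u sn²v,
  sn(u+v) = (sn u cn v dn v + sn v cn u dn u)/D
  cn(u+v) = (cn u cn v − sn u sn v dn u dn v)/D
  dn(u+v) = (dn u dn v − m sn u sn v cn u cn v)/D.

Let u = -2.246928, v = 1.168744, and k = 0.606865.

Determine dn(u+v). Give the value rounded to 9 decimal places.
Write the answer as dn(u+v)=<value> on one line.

sn u = -0.9227292582880229, cn u = -0.3854487201940553, dn u = 0.8285114706088443
sn v = 0.8886595504725269, cn v = 0.4585675559325653, dn v = 0.8421160350990281
m = k² = 0.368285128225
D = 1 − m·sn²u·sn²v = 0.752369810263519
dn(u+v) = (dn u·dn v − m·sn u·sn v·cn u·cn v)/D = 0.6443246076478502/0.752369810263519 = 0.8563934900872409

dn(u+v)=0.856393490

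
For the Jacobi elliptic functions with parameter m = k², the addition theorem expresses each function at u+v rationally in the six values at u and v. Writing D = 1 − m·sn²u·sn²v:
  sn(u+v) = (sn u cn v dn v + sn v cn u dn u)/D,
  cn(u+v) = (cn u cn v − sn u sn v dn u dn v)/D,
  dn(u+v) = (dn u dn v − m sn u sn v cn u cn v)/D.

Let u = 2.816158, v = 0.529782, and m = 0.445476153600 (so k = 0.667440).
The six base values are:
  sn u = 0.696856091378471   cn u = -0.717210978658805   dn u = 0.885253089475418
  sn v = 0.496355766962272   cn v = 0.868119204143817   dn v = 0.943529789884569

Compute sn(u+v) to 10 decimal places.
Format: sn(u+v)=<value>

m = k² = 0.4454761536
D = 1 − m·sn²u·sn²v = 0.9467037310725197
sn(u+v) = (sn u·cn v·dn v + sn v·cn u·dn u)/D = 0.2556494216359238/0.9467037310725197 = 0.2700416331372211

sn(u+v)=0.2700416331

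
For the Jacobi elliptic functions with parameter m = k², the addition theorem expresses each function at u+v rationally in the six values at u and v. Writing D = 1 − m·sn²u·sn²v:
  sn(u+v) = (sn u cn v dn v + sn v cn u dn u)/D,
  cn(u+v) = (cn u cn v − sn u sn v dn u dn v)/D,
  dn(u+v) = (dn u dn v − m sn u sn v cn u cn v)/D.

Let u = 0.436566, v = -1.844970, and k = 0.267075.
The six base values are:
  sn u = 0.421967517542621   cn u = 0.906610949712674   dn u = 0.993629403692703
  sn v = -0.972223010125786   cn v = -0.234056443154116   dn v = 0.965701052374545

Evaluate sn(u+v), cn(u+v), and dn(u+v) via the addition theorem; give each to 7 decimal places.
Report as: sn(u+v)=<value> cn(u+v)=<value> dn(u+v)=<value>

m = k² = 0.071329055625
D = 1 − m·sn²u·sn²v = 0.9879951619128436
sn(u+v) = (sn u·cn v·dn v + sn v·cn u·dn u)/D = -0.9711895120126656/0.9879951619128436 = -0.9829901495998818
cn(u+v) = (cn u·cn v − sn u·sn v·dn u·dn v)/D = 0.1814534974030168/0.9879951619128436 = 0.1836582853823972
dn(u+v) = (dn u·dn v − m·sn u·sn v·cn u·cn v)/D = 0.9533395134307862/0.9879951619128436 = 0.9649232609449614

sn(u+v)=-0.9829901 cn(u+v)=0.1836583 dn(u+v)=0.9649233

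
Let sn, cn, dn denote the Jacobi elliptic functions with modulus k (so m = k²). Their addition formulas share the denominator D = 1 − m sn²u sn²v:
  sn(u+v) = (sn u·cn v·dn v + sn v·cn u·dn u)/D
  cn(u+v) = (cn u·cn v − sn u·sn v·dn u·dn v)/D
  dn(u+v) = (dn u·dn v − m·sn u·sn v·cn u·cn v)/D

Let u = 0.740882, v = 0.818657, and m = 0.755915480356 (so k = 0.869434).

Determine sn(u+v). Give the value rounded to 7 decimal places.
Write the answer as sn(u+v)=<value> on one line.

sn u = 0.6407985413774609, cn u = 0.7677090786023822, dn u = 0.8304239225196924
sn v = 0.6881906784969944, cn v = 0.7255298684615586, dn v = 0.8012450206445784
m = k² = 0.755915480356
D = 1 − m·sn²u·sn²v = 0.8529944131918472
sn(u+v) = (sn u·cn v·dn v + sn v·cn u·dn u)/D = 0.8112516816433313/0.8529944131918472 = 0.9510633001776442

sn(u+v)=0.9510633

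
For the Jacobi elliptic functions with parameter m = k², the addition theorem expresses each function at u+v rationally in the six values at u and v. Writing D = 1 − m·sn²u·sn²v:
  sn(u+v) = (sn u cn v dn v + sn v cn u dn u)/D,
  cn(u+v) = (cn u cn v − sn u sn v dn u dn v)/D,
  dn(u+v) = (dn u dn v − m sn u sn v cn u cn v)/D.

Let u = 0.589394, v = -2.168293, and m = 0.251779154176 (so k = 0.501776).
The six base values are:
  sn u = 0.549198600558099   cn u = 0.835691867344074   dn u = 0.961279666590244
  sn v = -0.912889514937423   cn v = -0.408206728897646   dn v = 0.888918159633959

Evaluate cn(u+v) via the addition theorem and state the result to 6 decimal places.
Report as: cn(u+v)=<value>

cn(u+v)=0.093171

m = k² = 0.251779154176
D = 1 − m·sn²u·sn²v = 0.9367129209022525
cn(u+v) = (cn u·cn v − sn u·sn v·dn u·dn v)/D = 0.08727453795786333/0.9367129209022525 = 0.09317106235045792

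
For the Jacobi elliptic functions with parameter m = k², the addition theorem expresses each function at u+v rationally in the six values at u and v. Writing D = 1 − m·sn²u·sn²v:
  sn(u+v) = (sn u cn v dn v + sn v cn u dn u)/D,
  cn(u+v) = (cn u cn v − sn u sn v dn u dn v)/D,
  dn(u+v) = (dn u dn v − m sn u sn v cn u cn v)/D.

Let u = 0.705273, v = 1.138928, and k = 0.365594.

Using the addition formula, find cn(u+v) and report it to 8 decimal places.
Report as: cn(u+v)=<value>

sn u = 0.6428507027243388, cn u = 0.7659914973462981, dn u = 0.9719899641398011
sn v = 0.897290101843277, cn v = 0.4414413586582952, dn v = 0.9446624870498281
m = k² = 0.133658972836
D = 1 − m·sn²u·sn²v = 0.9555282602802886
cn(u+v) = (cn u·cn v − sn u·sn v·dn u·dn v)/D = -0.1915004941809863/0.9555282602802886 = -0.2004132186784436

cn(u+v)=-0.20041322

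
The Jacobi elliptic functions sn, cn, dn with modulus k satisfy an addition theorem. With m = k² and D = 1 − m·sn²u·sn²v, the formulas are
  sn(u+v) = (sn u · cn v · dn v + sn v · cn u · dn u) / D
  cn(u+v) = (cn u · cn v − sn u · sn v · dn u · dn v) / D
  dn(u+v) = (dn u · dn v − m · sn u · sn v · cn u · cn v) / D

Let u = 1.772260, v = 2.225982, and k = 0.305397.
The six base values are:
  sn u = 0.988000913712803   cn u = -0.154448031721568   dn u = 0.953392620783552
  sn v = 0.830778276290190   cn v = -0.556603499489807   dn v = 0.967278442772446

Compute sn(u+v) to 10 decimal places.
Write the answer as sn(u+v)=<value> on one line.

sn(u+v)=-0.6981304803

m = k² = 0.093267327609
D = 1 − m·sn²u·sn²v = 0.9371631379399734
sn(u+v) = (sn u·cn v·dn v + sn v·cn u·dn u)/D = -0.6542621516533674/0.9371631379399734 = -0.6981304803468207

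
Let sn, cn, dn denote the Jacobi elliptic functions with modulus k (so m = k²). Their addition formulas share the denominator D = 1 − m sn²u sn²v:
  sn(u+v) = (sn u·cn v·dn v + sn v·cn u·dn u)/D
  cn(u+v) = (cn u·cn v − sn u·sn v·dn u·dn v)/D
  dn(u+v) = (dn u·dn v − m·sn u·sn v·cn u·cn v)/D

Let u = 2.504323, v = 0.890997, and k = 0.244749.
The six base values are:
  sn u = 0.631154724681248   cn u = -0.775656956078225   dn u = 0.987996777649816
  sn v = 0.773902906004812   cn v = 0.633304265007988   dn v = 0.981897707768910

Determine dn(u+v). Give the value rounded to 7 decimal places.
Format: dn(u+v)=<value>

dn(u+v)=0.9987588

m = k² = 0.059902073001
D = 1 − m·sn²u·sn²v = 0.9857082147400462
dn(u+v) = (dn u·dn v − m·sn u·sn v·cn u·cn v)/D = 0.9844847330628757/0.9857082147400462 = 0.9987587790596904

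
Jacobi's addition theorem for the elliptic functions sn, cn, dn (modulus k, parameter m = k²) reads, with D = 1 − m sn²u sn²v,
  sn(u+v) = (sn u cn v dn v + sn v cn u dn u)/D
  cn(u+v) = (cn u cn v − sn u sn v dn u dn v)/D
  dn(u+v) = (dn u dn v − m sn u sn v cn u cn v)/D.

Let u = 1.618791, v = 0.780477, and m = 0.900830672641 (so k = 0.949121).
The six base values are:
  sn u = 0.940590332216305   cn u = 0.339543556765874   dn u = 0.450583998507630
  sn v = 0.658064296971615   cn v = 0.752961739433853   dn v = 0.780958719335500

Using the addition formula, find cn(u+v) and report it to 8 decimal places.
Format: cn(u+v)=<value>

m = k² = 0.900830672641
D = 1 − m·sn²u·sn²v = 0.6548714838539274
cn(u+v) = (cn u·cn v − sn u·sn v·dn u·dn v)/D = 0.03785588128711174/0.6548714838539274 = 0.05780658071157623

cn(u+v)=0.05780658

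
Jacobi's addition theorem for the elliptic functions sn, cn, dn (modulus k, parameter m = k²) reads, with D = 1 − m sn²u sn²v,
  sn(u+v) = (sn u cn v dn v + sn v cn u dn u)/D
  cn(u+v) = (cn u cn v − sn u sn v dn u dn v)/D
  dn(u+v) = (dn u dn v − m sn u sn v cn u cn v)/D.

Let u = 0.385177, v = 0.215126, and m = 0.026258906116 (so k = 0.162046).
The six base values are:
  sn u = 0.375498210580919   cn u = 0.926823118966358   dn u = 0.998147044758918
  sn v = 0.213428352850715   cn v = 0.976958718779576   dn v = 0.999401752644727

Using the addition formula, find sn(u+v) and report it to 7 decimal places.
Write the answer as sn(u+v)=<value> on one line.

m = k² = 0.026258906116
D = 1 − m·sn²u·sn²v = 0.9998313460180934
sn(u+v) = (sn u·cn v·dn v + sn v·cn u·dn u)/D = 0.5640705838880307/0.9998313460180934 = 0.5641657326853034

sn(u+v)=0.5641657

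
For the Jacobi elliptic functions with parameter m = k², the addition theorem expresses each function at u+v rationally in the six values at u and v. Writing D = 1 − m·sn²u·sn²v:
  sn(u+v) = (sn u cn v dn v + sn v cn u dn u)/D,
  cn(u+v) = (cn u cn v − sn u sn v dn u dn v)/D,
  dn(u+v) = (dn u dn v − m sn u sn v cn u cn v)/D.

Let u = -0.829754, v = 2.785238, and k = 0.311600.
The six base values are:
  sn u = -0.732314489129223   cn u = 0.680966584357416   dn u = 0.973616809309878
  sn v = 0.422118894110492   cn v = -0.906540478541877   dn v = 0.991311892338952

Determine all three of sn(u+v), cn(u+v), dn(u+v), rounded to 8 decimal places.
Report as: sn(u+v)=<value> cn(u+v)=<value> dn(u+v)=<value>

m = k² = 0.09709456
D = 1 − m·sn²u·sn²v = 0.990721885342057
sn(u+v) = (sn u·cn v·dn v + sn v·cn u·dn u)/D = 0.9379699730774505/0.990721885342057 = 0.9467540658533113
cn(u+v) = (cn u·cn v − sn u·sn v·dn u·dn v)/D = -0.3189705060045626/0.990721885342057 = -0.3219576661460695
dn(u+v) = (dn u·dn v − m·sn u·sn v·cn u·cn v)/D = 0.9466294192266057/0.990721885342057 = 0.9554946077523785

sn(u+v)=0.94675407 cn(u+v)=-0.32195767 dn(u+v)=0.95549461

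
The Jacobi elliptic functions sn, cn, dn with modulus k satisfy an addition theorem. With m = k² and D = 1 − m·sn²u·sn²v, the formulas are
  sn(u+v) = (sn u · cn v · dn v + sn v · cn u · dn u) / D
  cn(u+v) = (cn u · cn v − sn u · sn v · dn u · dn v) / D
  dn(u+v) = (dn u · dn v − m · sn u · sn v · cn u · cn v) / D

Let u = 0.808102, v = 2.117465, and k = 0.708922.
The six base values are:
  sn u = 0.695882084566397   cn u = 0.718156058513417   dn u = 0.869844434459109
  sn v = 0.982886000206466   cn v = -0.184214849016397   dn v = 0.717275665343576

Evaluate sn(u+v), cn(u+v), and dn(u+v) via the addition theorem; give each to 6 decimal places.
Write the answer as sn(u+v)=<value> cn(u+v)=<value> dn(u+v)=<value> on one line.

m = k² = 0.502570402084
D = 1 − m·sn²u·sn²v = 0.7648881504175159
sn(u+v) = (sn u·cn v·dn v + sn v·cn u·dn u)/D = 0.5220443397957393/0.7648881504175159 = 0.6825106906294472
cn(u+v) = (cn u·cn v − sn u·sn v·dn u·dn v)/D = -0.5590380934572877/0.7648881504175159 = -0.7308756099203988
dn(u+v) = (dn u·dn v − m·sn u·sn v·cn u·cn v)/D = 0.6693939227841868/0.7648881504175159 = 0.8751526905192564

sn(u+v)=0.682511 cn(u+v)=-0.730876 dn(u+v)=0.875153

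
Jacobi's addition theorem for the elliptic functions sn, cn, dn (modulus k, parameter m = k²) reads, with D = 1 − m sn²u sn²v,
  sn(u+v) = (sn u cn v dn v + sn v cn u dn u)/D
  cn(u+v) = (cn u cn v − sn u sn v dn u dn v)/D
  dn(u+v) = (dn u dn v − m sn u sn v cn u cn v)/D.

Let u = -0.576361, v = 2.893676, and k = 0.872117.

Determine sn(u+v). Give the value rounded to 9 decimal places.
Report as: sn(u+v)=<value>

sn u = -0.5259768045699118, cn u = 0.8504989130236586, dn u = 0.8885843216008385
sn v = 0.9308874781422046, cn v = -0.3653060402430359, dn v = 0.5838760798080415
m = k² = 0.760588061689
D = 1 − m·sn²u·sn²v = 0.8176620508166476
sn(u+v) = (sn u·cn v·dn v + sn v·cn u·dn u)/D = 0.8156963142531934/0.8176620508166476 = 0.99759590583727

sn(u+v)=0.997595906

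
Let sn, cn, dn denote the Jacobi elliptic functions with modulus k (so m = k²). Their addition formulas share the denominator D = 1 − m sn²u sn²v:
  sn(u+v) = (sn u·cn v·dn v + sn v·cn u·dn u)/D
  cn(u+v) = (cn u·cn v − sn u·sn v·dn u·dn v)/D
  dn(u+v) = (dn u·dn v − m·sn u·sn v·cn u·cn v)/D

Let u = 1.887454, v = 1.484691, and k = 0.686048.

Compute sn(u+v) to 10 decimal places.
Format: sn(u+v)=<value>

sn u = 0.999125592954126, cn u = -0.041809681941699, dn u = 0.7281214747032195
sn v = 0.968028533774363, cn v = 0.2508401040476922, dn v = 0.7476312877932623
m = k² = 0.470661858304
D = 1 − m·sn²u·sn²v = 0.5597235152767863
sn(u+v) = (sn u·cn v·dn v + sn v·cn u·dn u)/D = 0.1579026922585424/0.5597235152767863 = 0.2821083766338791

sn(u+v)=0.2821083766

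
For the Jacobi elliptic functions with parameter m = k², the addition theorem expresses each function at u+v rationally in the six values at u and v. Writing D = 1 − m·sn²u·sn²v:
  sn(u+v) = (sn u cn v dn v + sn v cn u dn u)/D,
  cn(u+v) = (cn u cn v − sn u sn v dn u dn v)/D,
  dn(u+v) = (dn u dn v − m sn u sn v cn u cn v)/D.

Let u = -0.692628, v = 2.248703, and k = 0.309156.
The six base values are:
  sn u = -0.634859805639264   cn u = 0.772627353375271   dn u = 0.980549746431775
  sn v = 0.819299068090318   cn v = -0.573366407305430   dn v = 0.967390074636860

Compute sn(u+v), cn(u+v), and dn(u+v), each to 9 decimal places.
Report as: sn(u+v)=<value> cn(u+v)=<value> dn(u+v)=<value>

m = k² = 0.095577432336
D = 1 − m·sn²u·sn²v = 0.9741419396630454
sn(u+v) = (sn u·cn v·dn v + sn v·cn u·dn u)/D = 0.9728376452334051/0.9741419396630454 = 0.9986610837943272
cn(u+v) = (cn u·cn v − sn u·sn v·dn u·dn v)/D = 0.05039280332749807/0.9741419396630454 = 0.05173045248922234
dn(u+v) = (dn u·dn v − m·sn u·sn v·cn u·cn v)/D = 0.9265510164659924/0.9741419396630454 = 0.9511458020034384

sn(u+v)=0.998661084 cn(u+v)=0.051730452 dn(u+v)=0.951145802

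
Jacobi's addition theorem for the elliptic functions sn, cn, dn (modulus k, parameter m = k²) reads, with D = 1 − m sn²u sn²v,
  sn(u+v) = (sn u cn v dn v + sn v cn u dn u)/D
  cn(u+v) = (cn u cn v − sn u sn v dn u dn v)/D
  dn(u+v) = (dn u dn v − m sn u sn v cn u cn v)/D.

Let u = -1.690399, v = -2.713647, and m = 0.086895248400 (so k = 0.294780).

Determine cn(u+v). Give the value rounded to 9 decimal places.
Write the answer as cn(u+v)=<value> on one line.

sn u = -0.9968023468590455, cn u = -0.07990670370062302, dn u = 0.9558554204613248
sn v = -0.4776928455174039, cn v = -0.8785269178240845, dn v = 0.9900360264959753
m = k² = 0.0868952484
D = 1 − m·sn²u·sn²v = 0.9802979414058794
cn(u+v) = (cn u·cn v − sn u·sn v·dn u·dn v)/D = -0.3804099852141867/0.9802979414058794 = -0.3880554769590023

cn(u+v)=-0.388055477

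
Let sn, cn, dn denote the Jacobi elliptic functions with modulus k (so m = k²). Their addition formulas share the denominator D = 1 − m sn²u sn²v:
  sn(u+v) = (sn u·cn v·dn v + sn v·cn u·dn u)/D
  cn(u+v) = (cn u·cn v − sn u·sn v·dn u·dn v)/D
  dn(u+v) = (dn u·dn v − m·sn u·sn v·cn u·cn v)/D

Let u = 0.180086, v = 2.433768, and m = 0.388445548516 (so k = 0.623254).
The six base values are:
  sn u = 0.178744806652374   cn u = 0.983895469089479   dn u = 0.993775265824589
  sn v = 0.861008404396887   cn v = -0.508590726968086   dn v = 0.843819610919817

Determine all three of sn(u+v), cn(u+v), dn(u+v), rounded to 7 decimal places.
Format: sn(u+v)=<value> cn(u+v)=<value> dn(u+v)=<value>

m = k² = 0.388445548516
D = 1 − m·sn²u·sn²v = 0.9907994922579727
sn(u+v) = (sn u·cn v·dn v + sn v·cn u·dn u)/D = 0.7651591205325117/0.9907994922579727 = 0.7722643446140246
cn(u+v) = (cn u·cn v − sn u·sn v·dn u·dn v)/D = -0.6294562368620791/0.9907994922579727 = -0.6353013316827464
dn(u+v) = (dn u·dn v − m·sn u·sn v·cn u·cn v)/D = 0.8684820142694497/0.9907994922579727 = 0.8765466888666153

sn(u+v)=0.7722643 cn(u+v)=-0.6353013 dn(u+v)=0.8765467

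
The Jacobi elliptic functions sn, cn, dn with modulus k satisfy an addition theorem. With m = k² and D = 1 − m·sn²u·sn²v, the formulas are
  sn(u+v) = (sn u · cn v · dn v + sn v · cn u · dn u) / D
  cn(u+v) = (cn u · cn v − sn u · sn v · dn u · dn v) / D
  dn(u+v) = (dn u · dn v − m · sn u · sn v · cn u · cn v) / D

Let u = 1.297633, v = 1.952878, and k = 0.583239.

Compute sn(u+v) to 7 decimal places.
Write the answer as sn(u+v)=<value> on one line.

sn u = 0.9353004141458697, cn u = 0.3538546810465626, dn u = 0.8381084279614777
sn v = 0.9847493455532549, cn v = -0.1739790976883031, dn v = 0.8186138973126733
m = k² = 0.340167731121
D = 1 − m·sn²u·sn²v = 0.7114329309795331
sn(u+v) = (sn u·cn v·dn v + sn v·cn u·dn u)/D = 0.158838643629433/0.7114329309795331 = 0.2232658016135643

sn(u+v)=0.2232658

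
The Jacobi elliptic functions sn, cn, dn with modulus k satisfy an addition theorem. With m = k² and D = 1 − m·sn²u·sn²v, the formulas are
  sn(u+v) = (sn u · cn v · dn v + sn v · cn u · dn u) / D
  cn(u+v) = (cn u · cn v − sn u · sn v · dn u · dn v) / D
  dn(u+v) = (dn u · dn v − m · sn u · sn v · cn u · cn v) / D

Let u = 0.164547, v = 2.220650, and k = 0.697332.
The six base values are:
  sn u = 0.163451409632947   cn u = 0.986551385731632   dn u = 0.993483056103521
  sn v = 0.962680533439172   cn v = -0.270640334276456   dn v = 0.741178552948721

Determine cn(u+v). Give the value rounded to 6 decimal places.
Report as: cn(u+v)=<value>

cn(u+v)=-0.387532

m = k² = 0.486271918224
D = 1 − m·sn²u·sn²v = 0.9879601545869513
cn(u+v) = (cn u·cn v − sn u·sn v·dn u·dn v)/D = -0.3828661044734503/0.9879601545869513 = -0.387531928991124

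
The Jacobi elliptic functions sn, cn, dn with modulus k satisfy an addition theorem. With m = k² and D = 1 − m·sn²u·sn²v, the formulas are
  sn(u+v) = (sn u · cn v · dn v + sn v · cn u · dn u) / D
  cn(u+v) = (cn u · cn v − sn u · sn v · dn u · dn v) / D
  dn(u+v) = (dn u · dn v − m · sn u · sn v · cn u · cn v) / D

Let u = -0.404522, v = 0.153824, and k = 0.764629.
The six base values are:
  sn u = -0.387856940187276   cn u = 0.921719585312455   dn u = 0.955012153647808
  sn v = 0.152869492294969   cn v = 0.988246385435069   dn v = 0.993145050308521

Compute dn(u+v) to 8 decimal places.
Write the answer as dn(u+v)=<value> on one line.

m = k² = 0.584657507641
D = 1 − m·sn²u·sn²v = 0.9979446475205494
dn(u+v) = (dn u·dn v − m·sn u·sn v·cn u·cn v)/D = 0.9800416557620549/0.9979446475205494 = 0.9820601354965172

dn(u+v)=0.98206014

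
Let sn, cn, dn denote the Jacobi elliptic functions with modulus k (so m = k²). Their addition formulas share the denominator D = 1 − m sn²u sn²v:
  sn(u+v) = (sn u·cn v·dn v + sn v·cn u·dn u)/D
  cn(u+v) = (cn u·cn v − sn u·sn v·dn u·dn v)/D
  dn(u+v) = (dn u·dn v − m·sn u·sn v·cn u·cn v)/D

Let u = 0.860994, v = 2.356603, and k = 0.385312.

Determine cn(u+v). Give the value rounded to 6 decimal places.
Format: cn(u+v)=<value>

sn u = 0.7495725824311762, cn u = 0.6619221583142973, dn u = 0.9573836251272567
sn v = 0.7812071444622074, cn v = -0.6242718938421013, dn v = 0.953621460856067
m = k² = 0.148465337344
D = 1 − m·sn²u·sn²v = 0.9490921368775079
cn(u+v) = (cn u·cn v − sn u·sn v·dn u·dn v)/D = -0.9478353479202153/0.9490921368775079 = -0.9986757987886957

cn(u+v)=-0.998676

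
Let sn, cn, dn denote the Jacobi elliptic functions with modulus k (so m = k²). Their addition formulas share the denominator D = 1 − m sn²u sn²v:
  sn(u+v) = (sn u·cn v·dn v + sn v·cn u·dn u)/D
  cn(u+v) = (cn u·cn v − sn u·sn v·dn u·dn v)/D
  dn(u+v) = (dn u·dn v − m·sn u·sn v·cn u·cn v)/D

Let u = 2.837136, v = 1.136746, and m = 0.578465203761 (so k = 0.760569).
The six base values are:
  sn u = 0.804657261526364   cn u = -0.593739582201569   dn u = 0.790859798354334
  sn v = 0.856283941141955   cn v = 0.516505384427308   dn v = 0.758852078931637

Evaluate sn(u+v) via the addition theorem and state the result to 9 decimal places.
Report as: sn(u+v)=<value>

m = k² = 0.578465203761
D = 1 − m·sn²u·sn²v = 0.7253783903253452
sn(u+v) = (sn u·cn v·dn v + sn v·cn u·dn u)/D = -0.08669440169556708/0.7253783903253452 = -0.1195161075265602

sn(u+v)=-0.119516108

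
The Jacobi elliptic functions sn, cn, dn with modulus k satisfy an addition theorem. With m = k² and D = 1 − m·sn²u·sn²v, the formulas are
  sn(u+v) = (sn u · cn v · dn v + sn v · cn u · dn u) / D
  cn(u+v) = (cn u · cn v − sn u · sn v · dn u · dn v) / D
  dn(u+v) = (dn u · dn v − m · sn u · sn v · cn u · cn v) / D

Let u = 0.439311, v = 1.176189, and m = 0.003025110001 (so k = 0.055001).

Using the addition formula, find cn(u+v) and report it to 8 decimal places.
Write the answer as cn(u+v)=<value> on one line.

cn(u+v)=-0.04343420

sn u = 0.4252787688270639, cn u = 0.9050624115412908, dn u = 0.9997263988014772
sn v = 0.9229086324441897, cn v = 0.3850190335035341, dn v = 0.9987108346590591
m = k² = 0.003025110001
D = 1 − m·sn²u·sn²v = 0.9995339784588909
cn(u+v) = (cn u·cn v − sn u·sn v·dn u·dn v)/D = -0.04341395480706568/0.9995339784588909 = -0.04343419607805882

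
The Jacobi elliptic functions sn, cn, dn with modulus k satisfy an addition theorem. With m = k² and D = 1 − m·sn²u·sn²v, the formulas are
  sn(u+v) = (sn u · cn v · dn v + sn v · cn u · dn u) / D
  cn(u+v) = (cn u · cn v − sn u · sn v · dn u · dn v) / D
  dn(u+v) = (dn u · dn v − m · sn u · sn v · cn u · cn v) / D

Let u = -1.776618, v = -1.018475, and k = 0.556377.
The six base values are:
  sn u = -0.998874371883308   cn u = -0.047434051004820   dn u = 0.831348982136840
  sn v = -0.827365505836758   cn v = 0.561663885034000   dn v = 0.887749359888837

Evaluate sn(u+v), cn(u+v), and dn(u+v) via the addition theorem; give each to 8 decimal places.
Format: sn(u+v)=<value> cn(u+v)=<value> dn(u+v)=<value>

sn(u+v)=-0.59021469 cn(u+v)=-0.80724632 dn(u+v)=0.94454505

m = k² = 0.309555366129
D = 1 − m·sn²u·sn²v = 0.7885757011099289
sn(u+v) = (sn u·cn v·dn v + sn v·cn u·dn u)/D = -0.4654289591570728/0.7885757011099289 = -0.5902146851620922
cn(u+v) = (cn u·cn v − sn u·sn v·dn u·dn v)/D = -0.6365748348458174/0.7885757011099289 = -0.8072463226419878
dn(u+v) = (dn u·dn v − m·sn u·sn v·cn u·cn v)/D = 0.7448452717400061/0.7885757011099289 = 0.944545045823284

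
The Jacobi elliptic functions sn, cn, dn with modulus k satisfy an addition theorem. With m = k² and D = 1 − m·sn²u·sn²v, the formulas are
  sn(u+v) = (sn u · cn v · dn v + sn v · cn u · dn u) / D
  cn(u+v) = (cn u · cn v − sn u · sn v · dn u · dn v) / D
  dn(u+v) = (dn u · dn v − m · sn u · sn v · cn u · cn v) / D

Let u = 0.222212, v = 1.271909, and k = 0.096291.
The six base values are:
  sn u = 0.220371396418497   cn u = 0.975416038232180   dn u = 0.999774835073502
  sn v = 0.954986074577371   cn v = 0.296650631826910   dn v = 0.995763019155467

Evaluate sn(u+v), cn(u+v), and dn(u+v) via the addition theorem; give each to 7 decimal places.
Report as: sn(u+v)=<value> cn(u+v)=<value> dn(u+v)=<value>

m = k² = 0.009271956681
D = 1 − m·sn²u·sn²v = 0.9995893461310374
sn(u+v) = (sn u·cn v·dn v + sn v·cn u·dn u)/D = 0.9963953188406958/0.9995893461310374 = 0.9968046605311428
cn(u+v) = (cn u·cn v − sn u·sn v·dn u·dn v)/D = 0.07984503422895598/0.9995893461310374 = 0.0798778363715063
dn(u+v) = (dn u·dn v − m·sn u·sn v·cn u·cn v)/D = 0.9949741849090979/0.9995893461310374 = 0.9953829427656439

sn(u+v)=0.9968047 cn(u+v)=0.0798778 dn(u+v)=0.9953829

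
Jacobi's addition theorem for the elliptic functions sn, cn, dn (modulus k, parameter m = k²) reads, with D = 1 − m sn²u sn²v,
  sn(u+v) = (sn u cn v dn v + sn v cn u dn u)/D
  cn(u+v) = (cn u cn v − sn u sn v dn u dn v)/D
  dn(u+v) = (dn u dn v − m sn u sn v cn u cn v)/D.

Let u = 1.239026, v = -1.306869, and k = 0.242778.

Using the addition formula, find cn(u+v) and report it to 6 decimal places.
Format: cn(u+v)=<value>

sn u = 0.9409084870974537, cn u = 0.3386609202550255, dn u = 0.9735598984596423
sn v = -0.961197636237002, cn v = 0.2758606606466388, dn v = 0.9723909769117984
m = k² = 0.058941157284
D = 1 − m·sn²u·sn²v = 0.9517898126841495
cn(u+v) = (cn u·cn v − sn u·sn v·dn u·dn v)/D = 0.9496004619561784/0.9517898126841495 = 0.9976997539805591

cn(u+v)=0.997700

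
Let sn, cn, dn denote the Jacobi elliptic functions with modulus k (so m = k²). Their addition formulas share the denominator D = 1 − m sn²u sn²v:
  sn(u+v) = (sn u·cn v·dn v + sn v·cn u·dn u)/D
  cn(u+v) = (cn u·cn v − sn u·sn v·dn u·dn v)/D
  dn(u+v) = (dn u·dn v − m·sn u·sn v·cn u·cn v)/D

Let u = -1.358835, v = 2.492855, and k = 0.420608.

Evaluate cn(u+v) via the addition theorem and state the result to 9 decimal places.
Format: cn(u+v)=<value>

cn(u+v)=0.452835280

sn u = -0.9655797624844079, cn u = 0.2601071361584577, dn u = 0.9138150567191689
sn v = 0.7104092833001555, cn v = -0.7037887823778945, dn v = 0.9543145563565262
m = k² = 0.176911089664
D = 1 − m·sn²u·sn²v = 0.9167568275476283
cn(u+v) = (cn u·cn v − sn u·sn v·dn u·dn v)/D = 0.4151398348024926/0.9167568275476283 = 0.4528352801178619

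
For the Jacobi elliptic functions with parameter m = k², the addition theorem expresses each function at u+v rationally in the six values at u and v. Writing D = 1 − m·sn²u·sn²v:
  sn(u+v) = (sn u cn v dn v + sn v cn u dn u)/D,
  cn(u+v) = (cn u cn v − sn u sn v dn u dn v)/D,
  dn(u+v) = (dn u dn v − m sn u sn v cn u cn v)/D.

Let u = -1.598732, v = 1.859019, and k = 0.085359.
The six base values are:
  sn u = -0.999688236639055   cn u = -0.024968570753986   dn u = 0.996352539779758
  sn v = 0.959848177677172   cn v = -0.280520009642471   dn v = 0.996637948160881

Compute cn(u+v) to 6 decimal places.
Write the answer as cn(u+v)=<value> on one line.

m = k² = 0.007286158881
D = 1 − m·sn²u·sn²v = 0.9932913846722275
cn(u+v) = (cn u·cn v − sn u·sn v·dn u·dn v)/D = 0.9598389129811886/0.9932913846722275 = 0.9663215928304082

cn(u+v)=0.966322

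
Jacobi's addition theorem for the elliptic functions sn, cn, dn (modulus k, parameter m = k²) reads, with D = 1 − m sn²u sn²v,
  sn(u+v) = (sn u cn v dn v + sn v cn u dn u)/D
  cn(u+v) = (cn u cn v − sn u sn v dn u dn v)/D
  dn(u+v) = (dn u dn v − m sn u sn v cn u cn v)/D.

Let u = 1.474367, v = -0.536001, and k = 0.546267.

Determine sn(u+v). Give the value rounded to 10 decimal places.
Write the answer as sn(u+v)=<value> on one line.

sn u = 0.9799851725309523, cn u = 0.1990704940956333, dn u = 0.8446407397690399
sn v = -0.5044926519061103, cn v = 0.8634159855902254, dn v = 0.9612759367164508
m = k² = 0.298407635289
D = 1 − m·sn²u·sn²v = 0.9270611972088332
sn(u+v) = (sn u·cn v·dn v + sn v·cn u·dn u)/D = 0.7285421507090326/0.9270611972088332 = 0.785861982900918

sn(u+v)=0.7858619829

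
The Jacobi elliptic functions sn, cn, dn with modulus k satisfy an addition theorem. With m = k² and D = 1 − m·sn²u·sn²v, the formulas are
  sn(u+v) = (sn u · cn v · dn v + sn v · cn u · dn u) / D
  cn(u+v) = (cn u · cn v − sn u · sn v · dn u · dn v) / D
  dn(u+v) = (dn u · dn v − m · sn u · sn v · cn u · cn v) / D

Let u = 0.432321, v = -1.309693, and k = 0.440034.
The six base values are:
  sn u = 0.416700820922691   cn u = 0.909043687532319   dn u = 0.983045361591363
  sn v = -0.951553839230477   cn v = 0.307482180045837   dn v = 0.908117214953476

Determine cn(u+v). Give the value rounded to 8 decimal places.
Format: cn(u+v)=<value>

cn(u+v)=0.65338113

m = k² = 0.193629921156
D = 1 − m·sn²u·sn²v = 0.9695569674251232
cn(u+v) = (cn u·cn v − sn u·sn v·dn u·dn v)/D = 0.6334902225129244/0.9695569674251232 = 0.6533811253972011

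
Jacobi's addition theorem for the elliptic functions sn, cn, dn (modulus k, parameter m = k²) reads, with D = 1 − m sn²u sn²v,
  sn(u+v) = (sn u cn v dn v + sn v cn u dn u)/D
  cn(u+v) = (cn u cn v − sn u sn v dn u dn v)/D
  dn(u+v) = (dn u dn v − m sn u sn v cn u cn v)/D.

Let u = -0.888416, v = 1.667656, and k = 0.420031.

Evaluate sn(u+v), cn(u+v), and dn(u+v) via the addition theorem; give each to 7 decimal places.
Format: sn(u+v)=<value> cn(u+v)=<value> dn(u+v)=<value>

sn u = -0.764887953306223, cn u = 0.6441633479848238, dn u = 0.9469853815842044
sn v = 0.9998397599221339, cn v = -0.017901242382855, dn v = 0.9075409057194126
m = k² = 0.176426040961
D = 1 − m·sn²u·sn²v = 0.8968143898247524
sn(u+v) = (sn u·cn v·dn v + sn v·cn u·dn u)/D = 0.6223419789366912/0.8968143898247524 = 0.6939473607892306
cn(u+v) = (cn u·cn v − sn u·sn v·dn u·dn v)/D = 0.6457294410586418/0.8968143898247524 = 0.7200257359661954
dn(u+v) = (dn u·dn v − m·sn u·sn v·cn u·cn v)/D = 0.8578721124090743/0.8968143898247524 = 0.9565771046299917

sn(u+v)=0.6939474 cn(u+v)=0.7200257 dn(u+v)=0.9565771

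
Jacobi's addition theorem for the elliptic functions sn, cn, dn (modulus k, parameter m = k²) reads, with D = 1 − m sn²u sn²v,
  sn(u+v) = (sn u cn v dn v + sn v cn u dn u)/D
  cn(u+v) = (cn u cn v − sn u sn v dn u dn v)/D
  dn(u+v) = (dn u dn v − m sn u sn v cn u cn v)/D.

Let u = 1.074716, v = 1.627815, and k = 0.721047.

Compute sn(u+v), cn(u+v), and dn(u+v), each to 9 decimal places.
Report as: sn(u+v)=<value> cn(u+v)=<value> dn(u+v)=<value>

sn(u+v)=0.820437941 cn(u+v)=-0.571735590 dn(u+v)=0.806250475

sn u = 0.8359899806526353, cn u = 0.5487447058955616, dn u = 0.7979013382515425
sn v = 0.9856550436596381, cn v = 0.168772435274001, dn v = 0.7034915603705243
m = k² = 0.519908776209
D = 1 − m·sn²u·sn²v = 0.6469963543986021
sn(u+v) = (sn u·cn v·dn v + sn v·cn u·dn u)/D = 0.530820357081283/0.6469963543986021 = 0.8204379413771081
cn(u+v) = (cn u·cn v − sn u·sn v·dn u·dn v)/D = -0.3699108421135839/0.6469963543986021 = -0.5717355895419603
dn(u+v) = (dn u·dn v − m·sn u·sn v·cn u·cn v)/D = 0.5216411179918865/0.6469963543986021 = 0.806250474899142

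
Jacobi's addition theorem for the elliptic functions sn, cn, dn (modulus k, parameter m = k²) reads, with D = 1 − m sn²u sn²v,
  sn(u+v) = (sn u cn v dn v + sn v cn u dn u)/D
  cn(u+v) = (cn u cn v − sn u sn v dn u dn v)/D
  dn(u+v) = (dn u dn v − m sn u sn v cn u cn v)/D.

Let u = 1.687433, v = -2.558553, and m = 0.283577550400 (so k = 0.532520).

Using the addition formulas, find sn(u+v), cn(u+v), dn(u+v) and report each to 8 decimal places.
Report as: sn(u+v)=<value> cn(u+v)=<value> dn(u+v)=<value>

sn u = 0.9998967853771242, cn u = 0.01436727505455443, dn u = 0.8464519982130211
sn v = -0.7347167337263312, cn v = -0.678374027497008, dn v = 0.920283856848677
m = k² = 0.2835775504
D = 1 − m·sn²u·sn²v = 0.8469539752437217
sn(u+v) = (sn u·cn v·dn v + sn v·cn u·dn u)/D = -0.6331672733845857/0.8469539752437217 = -0.7475816772716414
cn(u+v) = (cn u·cn v − sn u·sn v·dn u·dn v)/D = 0.5625213241254699/0.8469539752437217 = 0.6641698847491652
dn(u+v) = (dn u·dn v − m·sn u·sn v·cn u·cn v)/D = 0.7769456676459891/0.8469539752437217 = 0.9173410720723203

sn(u+v)=-0.74758168 cn(u+v)=0.66416988 dn(u+v)=0.91734107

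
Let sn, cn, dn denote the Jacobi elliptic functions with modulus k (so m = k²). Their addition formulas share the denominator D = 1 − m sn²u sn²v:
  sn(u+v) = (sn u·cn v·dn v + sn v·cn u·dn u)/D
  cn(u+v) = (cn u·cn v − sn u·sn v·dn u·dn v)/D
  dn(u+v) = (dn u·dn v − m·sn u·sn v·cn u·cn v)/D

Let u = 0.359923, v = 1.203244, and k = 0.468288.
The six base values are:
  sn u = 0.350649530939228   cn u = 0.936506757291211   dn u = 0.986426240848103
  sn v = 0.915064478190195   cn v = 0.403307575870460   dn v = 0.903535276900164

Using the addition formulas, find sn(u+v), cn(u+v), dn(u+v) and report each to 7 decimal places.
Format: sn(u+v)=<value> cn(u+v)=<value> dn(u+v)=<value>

m = k² = 0.219293650944
D = 1 − m·sn²u·sn²v = 0.9774224934846889
sn(u+v) = (sn u·cn v·dn v + sn v·cn u·dn u)/D = 0.9731094518940094/0.9774224934846889 = 0.9955873313542206
cn(u+v) = (cn u·cn v − sn u·sn v·dn u·dn v)/D = 0.09172091039870466/0.9774224934846889 = 0.09383957399190082
dn(u+v) = (dn u·dn v − m·sn u·sn v·cn u·cn v)/D = 0.8646943744358478/0.9774224934846889 = 0.8846679713222633

sn(u+v)=0.9955873 cn(u+v)=0.0938396 dn(u+v)=0.8846680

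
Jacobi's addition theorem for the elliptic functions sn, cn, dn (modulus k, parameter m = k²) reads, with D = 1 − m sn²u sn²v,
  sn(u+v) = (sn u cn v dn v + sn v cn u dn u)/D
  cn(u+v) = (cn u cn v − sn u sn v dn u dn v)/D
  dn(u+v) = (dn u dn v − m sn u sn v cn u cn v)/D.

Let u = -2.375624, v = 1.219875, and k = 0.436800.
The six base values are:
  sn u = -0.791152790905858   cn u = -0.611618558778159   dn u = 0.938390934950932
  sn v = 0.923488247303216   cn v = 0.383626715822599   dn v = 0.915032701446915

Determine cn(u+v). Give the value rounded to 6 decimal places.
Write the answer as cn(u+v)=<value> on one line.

m = k² = 0.19079424
D = 1 − m·sn²u·sn²v = 0.8981528844005037
cn(u+v) = (cn u·cn v − sn u·sn v·dn u·dn v)/D = 0.3927200367079907/0.8981528844005037 = 0.4372529928132694

cn(u+v)=0.437253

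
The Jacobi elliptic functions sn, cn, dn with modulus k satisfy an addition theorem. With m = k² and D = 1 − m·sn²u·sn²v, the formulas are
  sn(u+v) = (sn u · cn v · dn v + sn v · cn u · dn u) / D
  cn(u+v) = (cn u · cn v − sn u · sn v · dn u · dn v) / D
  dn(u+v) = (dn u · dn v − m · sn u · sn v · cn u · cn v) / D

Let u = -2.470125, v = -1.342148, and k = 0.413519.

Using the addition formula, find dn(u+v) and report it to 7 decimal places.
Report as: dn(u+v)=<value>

dn(u+v)=0.9788239

sn u = -0.7220361611545429, cn u = -0.6918553186795711, dn u = 0.9543859641115563
sn v = -0.9619562712838151, cn v = 0.2732034628948527, dn v = 0.9174777093856555
m = k² = 0.170997963361
D = 1 − m·sn²u·sn²v = 0.9175065445605565
dn(u+v) = (dn u·dn v − m·sn u·sn v·cn u·cn v)/D = 0.8980773496521917/0.9175065445605565 = 0.9788239168172141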